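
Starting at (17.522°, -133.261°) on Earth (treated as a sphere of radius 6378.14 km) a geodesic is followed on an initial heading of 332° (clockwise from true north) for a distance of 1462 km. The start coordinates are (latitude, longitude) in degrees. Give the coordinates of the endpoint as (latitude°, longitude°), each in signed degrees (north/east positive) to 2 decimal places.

Angular distance δ = d/R = 1462/6378.14 = 0.22922 rad; initial bearing θ = 5.7945 rad.
sin φ₂ = sin φ₁ cos δ + cos φ₁ sin δ cos θ = (0.3011)(0.9738) + (0.9536)(0.2272)(0.8829) = 0.4845, so φ₂ = 28.98°.
Δλ = atan2(sin θ sin δ cos φ₁, cos δ − sin φ₁ sin φ₂) = atan2(-0.1017, 0.8280) = -7.004°.
λ₂ = -133.261° − 7.004° = -140.27°.

28.98°, -140.27°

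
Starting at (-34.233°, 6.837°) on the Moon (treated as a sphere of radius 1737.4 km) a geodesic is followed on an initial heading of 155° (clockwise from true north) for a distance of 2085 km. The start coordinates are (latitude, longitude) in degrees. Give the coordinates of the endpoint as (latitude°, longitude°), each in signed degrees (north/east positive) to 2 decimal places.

-64.45°, 120.87°

Angular distance δ = d/R = 2085/1737.4 = 1.20007 rad; initial bearing θ = 2.7053 rad.
sin φ₂ = sin φ₁ cos δ + cos φ₁ sin δ cos θ = (-0.5626)(0.3623) + (0.8268)(0.9321)(-0.9063) = -0.9022, so φ₂ = -64.45°.
Δλ = atan2(sin θ sin δ cos φ₁, cos δ − sin φ₁ sin φ₂) = atan2(0.3257, -0.1452) = 114.037°.
λ₂ = 6.837° + 114.037° = 120.87°.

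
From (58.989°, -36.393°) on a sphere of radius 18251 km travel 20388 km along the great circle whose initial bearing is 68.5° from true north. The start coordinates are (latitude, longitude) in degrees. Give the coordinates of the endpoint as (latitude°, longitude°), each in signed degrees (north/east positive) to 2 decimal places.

Angular distance δ = d/R = 20388/18251 = 1.11709 rad; initial bearing θ = 1.1956 rad.
sin φ₂ = sin φ₁ cos δ + cos φ₁ sin δ cos θ = (0.8571)(0.4383) + (0.5152)(0.8988)(0.3665) = 0.5454, so φ₂ = 33.05°.
Δλ = atan2(sin θ sin δ cos φ₁, cos δ − sin φ₁ sin φ₂) = atan2(0.4309, -0.0291) = 93.867°.
λ₂ = -36.393° + 93.867° = 57.47°.

33.05°, 57.47°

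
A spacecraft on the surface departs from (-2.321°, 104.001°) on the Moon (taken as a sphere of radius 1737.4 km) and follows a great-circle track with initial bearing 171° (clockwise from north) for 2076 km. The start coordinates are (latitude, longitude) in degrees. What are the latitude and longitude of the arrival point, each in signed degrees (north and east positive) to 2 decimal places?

-68.88°, 127.82°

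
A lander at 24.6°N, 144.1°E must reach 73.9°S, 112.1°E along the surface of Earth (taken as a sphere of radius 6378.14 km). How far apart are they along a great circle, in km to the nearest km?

11213 km

With latitudes φ₁ = 24.600°, φ₂ = -73.900° and longitude difference Δλ = -32.000°:
cos c = sin φ₁ sin φ₂ + cos φ₁ cos φ₂ cos Δλ = (0.4163)(-0.9608) + (0.9092)(0.2773)(0.8480) = -0.18612,
so c = arccos(-0.18612) = 1.75801 rad.
Distance = R·c = 6378.14 × 1.7580 ≈ 11213 km.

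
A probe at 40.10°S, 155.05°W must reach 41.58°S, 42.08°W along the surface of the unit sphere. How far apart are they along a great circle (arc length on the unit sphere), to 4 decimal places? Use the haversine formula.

In radians: φ₁ = -0.6999, φ₂ = -0.7257, Δλ = 112.970° = 1.9717 rad.
Haversine: a = sin²(Δφ/2) + cos φ₁ cos φ₂ sin²(Δλ/2) = 0.0002 + (0.7649)(0.7480)(0.6951) = 0.39791.
Central angle c = 2·arcsin(√a) = 1.36516 rad.
On the unit sphere the arc length equals the central angle: 1.3652.

1.3652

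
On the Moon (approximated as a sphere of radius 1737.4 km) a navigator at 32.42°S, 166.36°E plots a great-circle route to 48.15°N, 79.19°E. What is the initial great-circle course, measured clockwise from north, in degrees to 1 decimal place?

314.1°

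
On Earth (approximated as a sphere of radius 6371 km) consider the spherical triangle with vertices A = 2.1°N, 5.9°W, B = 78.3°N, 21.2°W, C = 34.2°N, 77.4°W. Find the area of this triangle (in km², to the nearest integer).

Side lengths (central angles): a = 0.8715, b = 1.2840, c = 1.3373 rad; semiperimeter s = 1.7464.
By l'Huilier's theorem, tan(E/4) = √[tan(s/2) tan((s−a)/2) tan((s−b)/2) tan((s−c)/2)], giving spherical excess E = 0.6544 rad.
Area = E·R² = 0.6544 × (6371)² ≈ 26560801 km².

26560801 km²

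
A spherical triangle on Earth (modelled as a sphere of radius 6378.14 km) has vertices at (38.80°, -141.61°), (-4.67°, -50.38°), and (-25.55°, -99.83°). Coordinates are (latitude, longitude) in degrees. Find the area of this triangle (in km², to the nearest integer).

Side lengths (central angles): a = 0.9024, b = 1.3139, c = 1.6385 rad; semiperimeter s = 1.9274.
By l'Huilier's theorem, tan(E/4) = √[tan(s/2) tan((s−a)/2) tan((s−b)/2) tan((s−c)/2)], giving spherical excess E = 0.7634 rad.
Area = E·R² = 0.7634 × (6378.14)² ≈ 31055139 km².

31055139 km²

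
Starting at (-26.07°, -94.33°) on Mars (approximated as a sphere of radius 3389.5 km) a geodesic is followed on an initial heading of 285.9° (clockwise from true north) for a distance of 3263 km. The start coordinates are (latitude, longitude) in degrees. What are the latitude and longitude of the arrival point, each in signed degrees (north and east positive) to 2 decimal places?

-2.81°, -146.54°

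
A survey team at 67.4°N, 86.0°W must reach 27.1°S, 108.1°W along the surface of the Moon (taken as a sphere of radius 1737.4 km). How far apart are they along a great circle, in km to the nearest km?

With latitudes φ₁ = 67.400°, φ₂ = -27.100° and longitude difference Δλ = -22.100°:
Haversine: a = sin²(Δφ/2) + cos φ₁ cos φ₂ sin²(Δλ/2) = 0.5392 + (0.3843)(0.8902)(0.0367) = 0.55180.
Central angle c = 2·arcsin(√a) = 1.67458 rad.
Distance = R·c = 1737.4 × 1.6746 ≈ 2909 km.

2909 km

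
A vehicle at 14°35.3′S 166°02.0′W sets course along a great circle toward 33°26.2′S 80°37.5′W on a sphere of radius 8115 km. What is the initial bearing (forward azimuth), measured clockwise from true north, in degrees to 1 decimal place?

With φ₁ = -0.2546, φ₂ = -0.5836, Δλ = 1.4907 rad, the forward-azimuth formula gives
θ = atan2( sin Δλ cos φ₂ , cos φ₁ sin φ₂ − sin φ₁ cos φ₂ cos Δλ ) = atan2(0.8318, -0.5164) = 121.83°.
So the initial bearing is 121.8°.

121.8°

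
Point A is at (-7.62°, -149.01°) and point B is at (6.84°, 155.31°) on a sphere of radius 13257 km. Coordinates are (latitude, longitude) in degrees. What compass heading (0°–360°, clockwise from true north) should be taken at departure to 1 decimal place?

283.2°

With φ₁ = -0.1330, φ₂ = 0.1194, Δλ = -0.9718 rad, the forward-azimuth formula gives
θ = atan2( sin Δλ cos φ₂ , cos φ₁ sin φ₂ − sin φ₁ cos φ₂ cos Δλ ) = atan2(-0.8200, 0.1923) = -76.80°.
Adding 360° brings this into [0°, 360°): 283.2°.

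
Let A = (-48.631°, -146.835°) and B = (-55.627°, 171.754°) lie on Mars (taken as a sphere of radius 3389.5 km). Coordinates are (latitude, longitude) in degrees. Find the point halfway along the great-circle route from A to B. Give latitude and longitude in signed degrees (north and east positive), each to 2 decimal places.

-53.95°, -165.84°

Central angle δ = 0.4527 rad. Interpolating on the sphere with fraction f = 0.5:
P = [sin((1−f)δ)·A + sin(fδ)·B] / sin δ = 0.5131·A + 0.5131·B in Cartesian coordinates,
giving P = (-0.5705, -0.1440, -0.8085), i.e. latitude -53.95°, longitude -165.84°.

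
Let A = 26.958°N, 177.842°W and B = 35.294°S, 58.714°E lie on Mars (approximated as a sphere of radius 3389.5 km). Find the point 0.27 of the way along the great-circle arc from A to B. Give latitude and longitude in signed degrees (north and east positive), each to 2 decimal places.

The central angle between A and B is δ = 2.2954 rad.
With f = 0.27, the slerp weights are sin((1−f)δ)/sin δ = 1.3283 and sin(fδ)/sin δ = 0.7758.
Weighted sum of the unit vectors: (1.3283)·(-0.8907,-0.0336,0.4533) + (0.7758)·(0.4239,0.6975,-0.5778) = (-0.8543, 0.4965, 0.1539).
Converting back: φ = atan2(z, √(x²+y²)) = 8.85°, λ = atan2(y, x) = 149.83°.

8.85°, 149.83°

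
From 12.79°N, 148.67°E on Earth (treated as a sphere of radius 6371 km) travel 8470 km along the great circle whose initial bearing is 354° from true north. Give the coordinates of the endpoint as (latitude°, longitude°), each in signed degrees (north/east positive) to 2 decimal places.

84.07°, 69.43°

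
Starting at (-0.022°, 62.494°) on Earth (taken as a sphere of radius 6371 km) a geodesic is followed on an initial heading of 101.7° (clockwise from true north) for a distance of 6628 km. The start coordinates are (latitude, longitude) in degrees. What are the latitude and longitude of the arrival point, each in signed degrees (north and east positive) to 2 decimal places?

-10.09°, 121.58°

Angular distance δ = d/R = 6628/6371 = 1.04034 rad; initial bearing θ = 1.7750 rad.
sin φ₂ = sin φ₁ cos δ + cos φ₁ sin δ cos θ = (-0.0004)(0.5059) + (1.0000)(0.8626)(-0.2028) = -0.1751, so φ₂ = -10.09°.
Δλ = atan2(sin θ sin δ cos φ₁, cos δ − sin φ₁ sin φ₂) = atan2(0.8447, 0.5059) = 59.083°.
λ₂ = 62.494° + 59.083° = 121.58°.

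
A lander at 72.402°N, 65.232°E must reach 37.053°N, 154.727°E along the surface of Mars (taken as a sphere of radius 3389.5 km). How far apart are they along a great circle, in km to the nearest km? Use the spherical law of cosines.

3242 km

Let φ₁ = 1.2637 rad, φ₂ = 0.6467 rad, and Δλ = 1.5620 rad.
cos c = sin φ₁ sin φ₂ + cos φ₁ cos φ₂ cos Δλ = (0.9532)(0.6026) + (0.3023)(0.7981)(0.0088) = 0.57648,
so c = arccos(0.57648) = 0.95638 rad.
Distance = R·c = 3389.5 × 0.9564 ≈ 3242 km.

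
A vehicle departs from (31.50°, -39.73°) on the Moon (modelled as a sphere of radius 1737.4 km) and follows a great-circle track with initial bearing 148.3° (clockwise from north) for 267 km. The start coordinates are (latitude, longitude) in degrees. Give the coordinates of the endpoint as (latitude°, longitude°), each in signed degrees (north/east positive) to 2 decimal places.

23.91°, -34.68°

Angular distance δ = d/R = 267/1737.4 = 0.15368 rad; initial bearing θ = 2.5883 rad.
sin φ₂ = sin φ₁ cos δ + cos φ₁ sin δ cos θ = (0.5225)(0.9882) + (0.8526)(0.1531)(-0.8508) = 0.4053, so φ₂ = 23.91°.
Δλ = atan2(sin θ sin δ cos φ₁, cos δ − sin φ₁ sin φ₂) = atan2(0.0686, 0.7764) = 5.048°.
λ₂ = -39.730° + 5.048° = -34.68°.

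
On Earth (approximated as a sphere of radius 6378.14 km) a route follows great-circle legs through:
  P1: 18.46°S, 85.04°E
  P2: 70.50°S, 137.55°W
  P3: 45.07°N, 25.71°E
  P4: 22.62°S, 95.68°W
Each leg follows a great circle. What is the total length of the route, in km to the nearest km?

Leg P1→P2: central angle 1.5054 rad, distance 9601.5 km.
Leg P2→P3: central angle 2.6750 rad, distance 17061.7 km.
Leg P3→P4: central angle 2.2292 rad, distance 14218.1 km.
Total: 9601.5 + 17061.7 + 14218.1 ≈ 40881 km.

40881 km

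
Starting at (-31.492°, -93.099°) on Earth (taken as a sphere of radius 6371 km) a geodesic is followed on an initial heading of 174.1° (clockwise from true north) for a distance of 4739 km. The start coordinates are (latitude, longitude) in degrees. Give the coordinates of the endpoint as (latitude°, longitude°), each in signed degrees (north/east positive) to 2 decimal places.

-73.48°, -78.93°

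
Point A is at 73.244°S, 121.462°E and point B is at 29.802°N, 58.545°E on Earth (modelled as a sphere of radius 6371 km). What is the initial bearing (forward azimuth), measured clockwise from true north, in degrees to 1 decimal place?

304.0°

With φ₁ = -1.2783, φ₂ = 0.5201, Δλ = -1.0981 rad, the forward-azimuth formula gives
θ = atan2( sin Δλ cos φ₂ , cos φ₁ sin φ₂ − sin φ₁ cos φ₂ cos Δλ ) = atan2(-0.7726, 0.5216) = -55.98°.
Adding 360° brings this into [0°, 360°): 304.0°.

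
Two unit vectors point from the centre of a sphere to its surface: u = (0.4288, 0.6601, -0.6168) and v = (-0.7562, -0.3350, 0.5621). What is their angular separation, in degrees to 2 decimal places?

u·v = -0.8921; |u| = 1.0000, |v| = 1.0000.
cos θ = (u·v)/(|u||v|) = -0.8921, so θ = 153.13°.

153.13°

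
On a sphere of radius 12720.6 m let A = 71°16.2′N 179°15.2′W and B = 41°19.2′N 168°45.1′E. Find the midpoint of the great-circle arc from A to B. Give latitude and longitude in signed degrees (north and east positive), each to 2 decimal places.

Central angle δ = 0.5332 rad. Interpolating on the sphere with fraction f = 0.5:
P = [sin((1−f)δ)·A + sin(fδ)·B] / sin δ = 0.5183·A + 0.5183·B in Cartesian coordinates,
giving P = (-0.5482, 0.0738, 0.8331), i.e. latitude 56.42°, longitude 172.34°.

56.42°, 172.34°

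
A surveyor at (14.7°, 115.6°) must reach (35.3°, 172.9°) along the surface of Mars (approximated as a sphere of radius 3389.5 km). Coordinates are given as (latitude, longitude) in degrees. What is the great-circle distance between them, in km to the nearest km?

With latitudes φ₁ = 14.700°, φ₂ = 35.300° and longitude difference Δλ = 57.300°:
cos c = sin φ₁ sin φ₂ + cos φ₁ cos φ₂ cos Δλ = (0.2538)(0.5779) + (0.9673)(0.8161)(0.5402) = 0.57311,
so c = arccos(0.57311) = 0.96050 rad.
Distance = R·c = 3389.5 × 0.9605 ≈ 3256 km.

3256 km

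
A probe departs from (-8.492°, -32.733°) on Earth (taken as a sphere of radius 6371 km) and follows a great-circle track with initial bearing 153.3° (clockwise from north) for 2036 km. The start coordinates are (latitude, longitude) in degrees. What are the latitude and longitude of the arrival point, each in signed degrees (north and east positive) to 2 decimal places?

-24.69°, -23.79°

Angular distance δ = d/R = 2036/6371 = 0.31957 rad; initial bearing θ = 2.6756 rad.
sin φ₂ = sin φ₁ cos δ + cos φ₁ sin δ cos θ = (-0.1477)(0.9494) + (0.9890)(0.3142)(-0.8934) = -0.4178, so φ₂ = -24.69°.
Δλ = atan2(sin θ sin δ cos φ₁, cos δ − sin φ₁ sin φ₂) = atan2(0.1396, 0.8877) = 8.938°.
λ₂ = -32.733° + 8.938° = -23.79°.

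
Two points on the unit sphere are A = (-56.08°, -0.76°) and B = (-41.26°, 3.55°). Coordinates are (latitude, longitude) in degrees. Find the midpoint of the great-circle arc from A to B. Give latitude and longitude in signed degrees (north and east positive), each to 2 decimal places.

-48.69°, 1.71°

Central angle δ = 0.2633 rad. Interpolating on the sphere with fraction f = 0.5:
P = [sin((1−f)δ)·A + sin(fδ)·B] / sin δ = 0.5044·A + 0.5044·B in Cartesian coordinates,
giving P = (0.6598, 0.0197, -0.7511), i.e. latitude -48.69°, longitude 1.71°.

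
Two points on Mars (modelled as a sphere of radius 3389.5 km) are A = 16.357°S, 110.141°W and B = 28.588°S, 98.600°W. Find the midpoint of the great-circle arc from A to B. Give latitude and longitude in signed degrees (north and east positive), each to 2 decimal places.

Central angle δ = 0.2828 rad. Interpolating on the sphere with fraction f = 0.5:
P = [sin((1−f)δ)·A + sin(fδ)·B] / sin δ = 0.5050·A + 0.5050·B in Cartesian coordinates,
giving P = (-0.2332, -0.8934, -0.3839), i.e. latitude -22.58°, longitude -104.63°.

-22.58°, -104.63°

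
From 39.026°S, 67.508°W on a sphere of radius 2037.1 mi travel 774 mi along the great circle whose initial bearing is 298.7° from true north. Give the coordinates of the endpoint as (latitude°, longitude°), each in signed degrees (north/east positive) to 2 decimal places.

-26.51°, -88.83°

Angular distance δ = d/R = 774/2037.1 = 0.37995 rad; initial bearing θ = 5.2133 rad.
sin φ₂ = sin φ₁ cos δ + cos φ₁ sin δ cos θ = (-0.6297)(0.9287) + (0.7769)(0.3709)(0.4802) = -0.4464, so φ₂ = -26.51°.
Δλ = atan2(sin θ sin δ cos φ₁, cos δ − sin φ₁ sin φ₂) = atan2(-0.2527, 0.6476) = -21.318°.
λ₂ = -67.508° − 21.318° = -88.83°.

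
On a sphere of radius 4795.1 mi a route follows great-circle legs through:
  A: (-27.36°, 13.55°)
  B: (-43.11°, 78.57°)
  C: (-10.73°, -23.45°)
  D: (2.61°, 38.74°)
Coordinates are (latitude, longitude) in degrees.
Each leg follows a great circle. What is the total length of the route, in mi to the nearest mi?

17454 mi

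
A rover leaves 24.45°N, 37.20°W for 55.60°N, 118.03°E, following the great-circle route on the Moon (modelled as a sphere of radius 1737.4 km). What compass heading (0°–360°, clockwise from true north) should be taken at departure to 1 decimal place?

13.8°

With φ₁ = 0.4267, φ₂ = 0.9704, Δλ = 2.7093 rad, the forward-azimuth formula gives
θ = atan2( sin Δλ cos φ₂ , cos φ₁ sin φ₂ − sin φ₁ cos φ₂ cos Δλ ) = atan2(0.2367, 0.9634) = 13.80°.
So the initial bearing is 13.8°.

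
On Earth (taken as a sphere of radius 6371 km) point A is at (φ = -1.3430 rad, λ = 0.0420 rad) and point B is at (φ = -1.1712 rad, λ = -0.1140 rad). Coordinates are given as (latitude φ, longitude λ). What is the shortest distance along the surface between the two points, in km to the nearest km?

With latitudes φ₁ = -76.948°, φ₂ = -67.105° and longitude difference Δλ = -8.938°:
Haversine: a = sin²(Δφ/2) + cos φ₁ cos φ₂ sin²(Δλ/2) = 0.0074 + (0.2258)(0.3890)(0.0061) = 0.00789.
Central angle c = 2·arcsin(√a) = 0.17793 rad.
Distance = R·c = 6371 × 0.1779 ≈ 1134 km.

1134 km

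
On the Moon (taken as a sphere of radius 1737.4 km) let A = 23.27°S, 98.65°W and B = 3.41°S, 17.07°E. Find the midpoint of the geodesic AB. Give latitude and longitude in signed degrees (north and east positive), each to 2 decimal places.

-23.98°, -37.01°

The central angle between A and B is δ = 1.9546 rad.
With f = 0.5, the slerp weights are sin((1−f)δ)/sin δ = 0.8940 and sin(fδ)/sin δ = 0.8940.
Weighted sum of the unit vectors: (0.8940)·(-0.1382,-0.9082,-0.3951) + (0.8940)·(0.9543,0.2930,-0.0595) = (0.7296, -0.5500, -0.4064).
Converting back: φ = atan2(z, √(x²+y²)) = -23.98°, λ = atan2(y, x) = -37.01°.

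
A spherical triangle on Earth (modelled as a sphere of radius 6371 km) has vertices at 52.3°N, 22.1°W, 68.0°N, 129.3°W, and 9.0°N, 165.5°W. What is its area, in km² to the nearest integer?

Side lengths (central angles): a = 1.1112, b = 1.9403, c = 0.8421 rad; semiperimeter s = 1.9468.
By l'Huilier's theorem, tan(E/4) = √[tan(s/2) tan((s−a)/2) tan((s−b)/2) tan((s−c)/2)], giving spherical excess E = 0.1448 rad.
Area = E·R² = 0.1448 × (6371)² ≈ 5875580 km².

5875580 km²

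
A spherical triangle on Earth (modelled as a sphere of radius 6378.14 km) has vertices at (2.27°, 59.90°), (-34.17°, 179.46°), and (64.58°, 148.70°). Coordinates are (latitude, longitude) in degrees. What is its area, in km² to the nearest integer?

Side lengths (central angles): a = 1.7743, b = 1.5260, c = 2.0154 rad; semiperimeter s = 2.6579.
By l'Huilier's theorem, tan(E/4) = √[tan(s/2) tan((s−a)/2) tan((s−b)/2) tan((s−c)/2)], giving spherical excess E = 2.2675 rad.
Area = E·R² = 2.2675 × (6378.14)² ≈ 92244671 km².

92244671 km²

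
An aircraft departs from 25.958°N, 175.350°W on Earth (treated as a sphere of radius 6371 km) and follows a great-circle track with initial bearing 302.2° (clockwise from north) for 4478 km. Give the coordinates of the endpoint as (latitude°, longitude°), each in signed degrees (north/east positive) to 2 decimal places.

40.07°, 139.03°

Angular distance δ = d/R = 4478/6371 = 0.70287 rad; initial bearing θ = 5.2744 rad.
sin φ₂ = sin φ₁ cos δ + cos φ₁ sin δ cos θ = (0.4377)(0.7630) + (0.8991)(0.6464)(0.5329) = 0.6437, so φ₂ = 40.07°.
Δλ = atan2(sin θ sin δ cos φ₁, cos δ − sin φ₁ sin φ₂) = atan2(-0.4918, 0.4812) = -45.622°.
λ₂ = -175.350° − 45.622° = -220.97° → 139.03° after wrapping to (−180°, 180°].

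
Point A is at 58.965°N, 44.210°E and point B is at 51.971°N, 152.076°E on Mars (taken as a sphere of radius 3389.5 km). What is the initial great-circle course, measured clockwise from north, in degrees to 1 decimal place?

45.9°

Δλ = 107.866° = 1.8826 rad.
y = sin Δλ · cos φ₂ = (0.9518)(0.6161) = 0.5864
x = cos φ₁ sin φ₂ − sin φ₁ cos φ₂ cos Δλ = (0.5156)(0.7877) − (0.8569)(0.6161)(-0.3068) = 0.5681
θ = atan2(y, x) = 45.91°, so the bearing is 45.9°.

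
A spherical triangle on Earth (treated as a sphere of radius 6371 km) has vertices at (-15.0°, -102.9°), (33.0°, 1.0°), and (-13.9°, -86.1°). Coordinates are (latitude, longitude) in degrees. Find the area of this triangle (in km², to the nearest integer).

Side lengths (central angles): a = 1.6606, b = 0.2845, c = 1.9130 rad; semiperimeter s = 1.9290.
By l'Huilier's theorem, tan(E/4) = √[tan(s/2) tan((s−a)/2) tan((s−b)/2) tan((s−c)/2)], giving spherical excess E = 0.1639 rad.
Area = E·R² = 0.1639 × (6371)² ≈ 6654285 km².

6654285 km²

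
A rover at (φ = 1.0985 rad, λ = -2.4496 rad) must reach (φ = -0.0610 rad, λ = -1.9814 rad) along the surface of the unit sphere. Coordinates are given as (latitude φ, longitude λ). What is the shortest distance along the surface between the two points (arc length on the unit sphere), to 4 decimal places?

1.2122

With latitudes φ₁ = 62.939°, φ₂ = -3.495° and longitude difference Δλ = 26.826°:
Haversine: a = sin²(Δφ/2) + cos φ₁ cos φ₂ sin²(Δλ/2) = 0.3001 + (0.4549)(0.9981)(0.0538) = 0.32453.
Central angle c = 2·arcsin(√a) = 1.21223 rad.
On the unit sphere the arc length equals the central angle: 1.2122.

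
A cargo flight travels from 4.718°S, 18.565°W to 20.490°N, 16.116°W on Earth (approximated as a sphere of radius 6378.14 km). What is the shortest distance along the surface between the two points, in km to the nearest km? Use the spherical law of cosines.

Let φ₁ = -0.0823 rad, φ₂ = 0.3576 rad, and Δλ = 0.0427 rad.
cos c = sin φ₁ sin φ₂ + cos φ₁ cos φ₂ cos Δλ = (-0.0823)(0.3500) + (0.9966)(0.9367)(0.9991) = 0.90391,
so c = arccos(0.90391) = 0.44196 rad.
Distance = R·c = 6378.14 × 0.4420 ≈ 2819 km.

2819 km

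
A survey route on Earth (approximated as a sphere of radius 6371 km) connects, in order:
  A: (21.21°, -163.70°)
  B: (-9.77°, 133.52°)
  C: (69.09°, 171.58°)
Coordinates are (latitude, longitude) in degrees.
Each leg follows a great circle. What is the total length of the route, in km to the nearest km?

Leg A→B: central angle 1.2038 rad, distance 7669.2 km.
Leg B→C: central angle 1.4521 rad, distance 9251.3 km.
Total: 7669.2 + 9251.3 ≈ 16921 km.

16921 km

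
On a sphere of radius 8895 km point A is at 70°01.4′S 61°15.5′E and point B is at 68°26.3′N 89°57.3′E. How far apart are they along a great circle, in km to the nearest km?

With latitudes φ₁ = -70.023°, φ₂ = 68.438° and longitude difference Δλ = 28.697°:
cos c = sin φ₁ sin φ₂ + cos φ₁ cos φ₂ cos Δλ = (-0.9398)(0.9300) + (0.3416)(0.3675)(0.8772) = -0.76393,
so c = arccos(-0.76393) = 2.44018 rad.
Distance = R·c = 8895 × 2.4402 ≈ 21705 km.

21705 km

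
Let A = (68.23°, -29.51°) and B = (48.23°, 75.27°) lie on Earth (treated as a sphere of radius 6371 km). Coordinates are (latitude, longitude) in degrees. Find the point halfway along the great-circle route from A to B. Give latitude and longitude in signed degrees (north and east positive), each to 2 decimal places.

68.05°, 43.16°

Central angle δ = 0.8898 rad. Interpolating on the sphere with fraction f = 0.5:
P = [sin((1−f)δ)·A + sin(fδ)·B] / sin δ = 0.5539·A + 0.5539·B in Cartesian coordinates,
giving P = (0.2726, 0.2557, 0.9275), i.e. latitude 68.05°, longitude 43.16°.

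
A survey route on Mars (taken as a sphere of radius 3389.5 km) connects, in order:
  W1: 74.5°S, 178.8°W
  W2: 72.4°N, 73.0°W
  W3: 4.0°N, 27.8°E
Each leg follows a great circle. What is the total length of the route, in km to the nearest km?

14764 km

Leg W1→W2: central angle 2.7950 rad, distance 9473.5 km.
Leg W2→W3: central angle 1.5608 rad, distance 5290.4 km.
Total: 9473.5 + 5290.4 ≈ 14764 km.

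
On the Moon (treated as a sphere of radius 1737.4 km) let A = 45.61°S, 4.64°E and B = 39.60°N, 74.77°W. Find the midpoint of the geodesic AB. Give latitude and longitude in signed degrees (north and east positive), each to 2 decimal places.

Central angle δ = 1.9353 rad. Interpolating on the sphere with fraction f = 0.5:
P = [sin((1−f)δ)·A + sin(fδ)·B] / sin δ = 0.8814·A + 0.8814·B in Cartesian coordinates,
giving P = (0.7930, -0.6054, -0.0680), i.e. latitude -3.90°, longitude -37.36°.

-3.90°, -37.36°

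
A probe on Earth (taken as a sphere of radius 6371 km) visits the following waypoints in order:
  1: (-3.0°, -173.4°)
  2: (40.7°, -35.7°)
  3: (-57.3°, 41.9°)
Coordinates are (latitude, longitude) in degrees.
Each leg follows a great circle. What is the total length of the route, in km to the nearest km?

Leg 1→2: central angle 2.2069 rad, distance 14060.4 km.
Leg 2→3: central angle 2.0497 rad, distance 13058.6 km.
Total: 14060.4 + 13058.6 ≈ 27119 km.

27119 km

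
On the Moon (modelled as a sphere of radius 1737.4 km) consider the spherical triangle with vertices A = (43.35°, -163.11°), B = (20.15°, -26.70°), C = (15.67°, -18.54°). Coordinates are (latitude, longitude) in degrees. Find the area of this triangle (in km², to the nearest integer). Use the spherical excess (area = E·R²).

Side lengths (central angles): a = 0.1564, b = 1.9661, c = 1.8317 rad; semiperimeter s = 1.9771.
By l'Huilier's theorem, tan(E/4) = √[tan(s/2) tan((s−a)/2) tan((s−b)/2) tan((s−c)/2)], giving spherical excess E = 0.1120 rad.
Area = E·R² = 0.1120 × (1737.4)² ≈ 338090 km².

338090 km²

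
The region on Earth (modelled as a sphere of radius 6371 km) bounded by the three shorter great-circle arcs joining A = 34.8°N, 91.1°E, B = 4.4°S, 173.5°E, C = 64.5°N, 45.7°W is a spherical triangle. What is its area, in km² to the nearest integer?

61431308 km²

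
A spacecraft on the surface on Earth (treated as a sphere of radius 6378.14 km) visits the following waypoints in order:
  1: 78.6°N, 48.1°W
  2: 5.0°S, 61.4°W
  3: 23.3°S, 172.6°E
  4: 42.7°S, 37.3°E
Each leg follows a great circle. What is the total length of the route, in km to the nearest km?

34101 km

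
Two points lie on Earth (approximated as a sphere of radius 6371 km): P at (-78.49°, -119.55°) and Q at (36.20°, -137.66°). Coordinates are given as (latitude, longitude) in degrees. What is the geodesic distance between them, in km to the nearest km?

With latitudes φ₁ = -78.490°, φ₂ = 36.200° and longitude difference Δλ = -18.110°:
Haversine: a = sin²(Δφ/2) + cos φ₁ cos φ₂ sin²(Δλ/2) = 0.7089 + (0.1995)(0.8070)(0.0248) = 0.71284.
Central angle c = 2·arcsin(√a) = 2.01052 rad.
Distance = R·c = 6371 × 2.0105 ≈ 12809 km.

12809 km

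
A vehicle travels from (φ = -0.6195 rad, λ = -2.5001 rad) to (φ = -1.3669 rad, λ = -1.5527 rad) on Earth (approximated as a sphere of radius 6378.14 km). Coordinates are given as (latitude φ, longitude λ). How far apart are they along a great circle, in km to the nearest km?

Let φ₁ = -0.6195 rad, φ₂ = -1.3669 rad, and Δλ = 0.9474 rad.
cos c = sin φ₁ sin φ₂ + cos φ₁ cos φ₂ cos Δλ = (-0.5806)(-0.9793) + (0.8142)(0.2025)(0.5838) = 0.66484,
so c = arccos(0.66484) = 0.84351 rad.
Distance = R·c = 6378.14 × 0.8435 ≈ 5380 km.

5380 km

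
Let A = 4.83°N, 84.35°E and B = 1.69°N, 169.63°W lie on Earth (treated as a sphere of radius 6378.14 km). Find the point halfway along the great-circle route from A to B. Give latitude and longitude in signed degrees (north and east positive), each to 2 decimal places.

The central angle between A and B is δ = 1.8467 rad.
With f = 0.5, the slerp weights are sin((1−f)δ)/sin δ = 0.8290 and sin(fδ)/sin δ = 0.8290.
Weighted sum of the unit vectors: (0.8290)·(0.0981,0.9916,0.0842) + (0.8290)·(-0.9832,-0.1799,0.0295) = (-0.7337, 0.6729, 0.0942).
Converting back: φ = atan2(z, √(x²+y²)) = 5.41°, λ = atan2(y, x) = 137.48°.

5.41°, 137.48°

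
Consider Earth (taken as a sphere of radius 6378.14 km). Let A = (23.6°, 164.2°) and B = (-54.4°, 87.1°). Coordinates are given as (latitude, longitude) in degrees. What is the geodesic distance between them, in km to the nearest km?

Let φ₁ = 0.4119 rad, φ₂ = -0.9495 rad, and Δλ = -1.3456 rad.
cos c = sin φ₁ sin φ₂ + cos φ₁ cos φ₂ cos Δλ = (0.4003)(-0.8131) + (0.9164)(0.5821)(0.2233) = -0.20643,
so c = arccos(-0.20643) = 1.77873 rad.
Distance = R·c = 6378.14 × 1.7787 ≈ 11345 km.

11345 km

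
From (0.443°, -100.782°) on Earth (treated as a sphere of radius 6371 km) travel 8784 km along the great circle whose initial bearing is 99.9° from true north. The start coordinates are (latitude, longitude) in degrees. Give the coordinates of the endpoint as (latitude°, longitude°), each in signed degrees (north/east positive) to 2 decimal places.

-9.63°, -22.02°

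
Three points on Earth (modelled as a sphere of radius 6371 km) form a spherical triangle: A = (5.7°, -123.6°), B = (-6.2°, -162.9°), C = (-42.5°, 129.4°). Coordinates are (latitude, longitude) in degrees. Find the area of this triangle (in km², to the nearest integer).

Side lengths (central angles): a = 1.2121, b = 1.8562, c = 0.7155 rad; semiperimeter s = 1.8919.
By l'Huilier's theorem, tan(E/4) = √[tan(s/2) tan((s−a)/2) tan((s−b)/2) tan((s−c)/2)], giving spherical excess E = 0.3048 rad.
Area = E·R² = 0.3048 × (6371)² ≈ 12371002 km².

12371002 km²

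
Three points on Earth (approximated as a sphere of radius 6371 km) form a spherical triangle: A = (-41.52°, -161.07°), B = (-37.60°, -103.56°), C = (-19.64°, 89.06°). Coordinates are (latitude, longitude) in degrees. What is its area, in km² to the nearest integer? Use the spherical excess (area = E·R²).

Side lengths (central angles): a = 2.1213, b = 1.5877, c = 0.7625 rad; semiperimeter s = 2.2357.
By l'Huilier's theorem, tan(E/4) = √[tan(s/2) tan((s−a)/2) tan((s−b)/2) tan((s−c)/2)], giving spherical excess E = 0.7486 rad.
Area = E·R² = 0.7486 × (6371)² ≈ 30384825 km².

30384825 km²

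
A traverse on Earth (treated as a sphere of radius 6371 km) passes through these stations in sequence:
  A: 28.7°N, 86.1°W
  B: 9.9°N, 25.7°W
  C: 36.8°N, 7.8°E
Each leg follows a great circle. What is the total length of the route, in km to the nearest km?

Leg A→B: central angle 1.0363 rad, distance 6602.5 km.
Leg B→C: central angle 0.7063 rad, distance 4499.9 km.
Total: 6602.5 + 4499.9 ≈ 11102 km.

11102 km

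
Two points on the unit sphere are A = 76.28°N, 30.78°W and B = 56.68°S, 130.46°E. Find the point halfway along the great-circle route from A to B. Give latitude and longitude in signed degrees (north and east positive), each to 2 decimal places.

22.16°, 117.24°

Central angle δ = 2.7794 rad. Interpolating on the sphere with fraction f = 0.5:
P = [sin((1−f)δ)·A + sin(fδ)·B] / sin δ = 2.7764·A + 2.7764·B in Cartesian coordinates,
giving P = (-0.4239, 0.8234, 0.3772), i.e. latitude 22.16°, longitude 117.24°.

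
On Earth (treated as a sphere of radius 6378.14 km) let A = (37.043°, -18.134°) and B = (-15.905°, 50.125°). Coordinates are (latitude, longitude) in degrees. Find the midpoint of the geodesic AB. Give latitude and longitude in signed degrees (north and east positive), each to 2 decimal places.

The central angle between A and B is δ = 1.4513 rad.
With f = 0.5, the slerp weights are sin((1−f)δ)/sin δ = 0.6684 and sin(fδ)/sin δ = 0.6684.
Weighted sum of the unit vectors: (0.6684)·(0.7585,-0.2484,0.6024) + (0.6684)·(0.6166,0.7381,-0.2740) = (0.9191, 0.3273, 0.2195).
Converting back: φ = atan2(z, √(x²+y²)) = 12.68°, λ = atan2(y, x) = 19.60°.

12.68°, 19.60°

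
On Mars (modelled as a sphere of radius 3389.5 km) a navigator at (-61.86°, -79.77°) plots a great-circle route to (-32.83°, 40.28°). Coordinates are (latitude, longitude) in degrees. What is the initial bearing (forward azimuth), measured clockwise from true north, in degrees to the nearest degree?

131°

Δλ = 120.050° = 2.0953 rad.
y = sin Δλ · cos φ₂ = (0.8656)(0.8403) = 0.7273
x = cos φ₁ sin φ₂ − sin φ₁ cos φ₂ cos Δλ = (0.4716)(-0.5421) − (-0.8818)(0.8403)(-0.5008) = -0.6267
θ = atan2(y, x) = 130.75°, so the bearing is 131°.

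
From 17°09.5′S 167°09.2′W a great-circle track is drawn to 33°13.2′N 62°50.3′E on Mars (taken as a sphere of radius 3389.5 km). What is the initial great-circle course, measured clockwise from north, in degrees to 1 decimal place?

With φ₁ = -0.2995, φ₂ = 0.5798, Δλ = -2.2691 rad, the forward-azimuth formula gives
θ = atan2( sin Δλ cos φ₂ , cos φ₁ sin φ₂ − sin φ₁ cos φ₂ cos Δλ ) = atan2(-0.6408, 0.3648) = -60.35°.
Adding 360° brings this into [0°, 360°): 299.7°.

299.7°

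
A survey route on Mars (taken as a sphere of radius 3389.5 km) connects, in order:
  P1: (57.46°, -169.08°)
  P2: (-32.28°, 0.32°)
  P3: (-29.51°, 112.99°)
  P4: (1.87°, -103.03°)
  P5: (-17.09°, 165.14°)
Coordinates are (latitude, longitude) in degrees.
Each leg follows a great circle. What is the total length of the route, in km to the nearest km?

27999 km

Leg P1→P2: central angle 2.6842 rad, distance 9098.2 km.
Leg P2→P3: central angle 1.5913 rad, distance 5393.8 km.
Leg P3→P4: central angle 2.3740 rad, distance 8046.7 km.
Leg P4→P5: central angle 1.6109 rad, distance 5460.2 km.
Total: 9098.2 + 5393.8 + 8046.7 + 5460.2 ≈ 27999 km.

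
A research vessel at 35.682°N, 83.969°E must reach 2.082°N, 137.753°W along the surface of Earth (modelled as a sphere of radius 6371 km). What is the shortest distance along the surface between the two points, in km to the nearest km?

13986 km

Let φ₁ = 0.6228 rad, φ₂ = 0.0363 rad, and Δλ = 2.4134 rad.
cos c = sin φ₁ sin φ₂ + cos φ₁ cos φ₂ cos Δλ = (0.5833)(0.0363) + (0.8123)(0.9993)(-0.7464) = -0.58467,
so c = arccos(-0.58467) = 2.19527 rad.
Distance = R·c = 6371 × 2.1953 ≈ 13986 km.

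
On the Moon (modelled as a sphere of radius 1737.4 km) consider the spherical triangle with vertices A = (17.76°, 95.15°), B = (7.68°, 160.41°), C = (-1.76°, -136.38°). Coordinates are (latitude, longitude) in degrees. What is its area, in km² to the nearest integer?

677184 km²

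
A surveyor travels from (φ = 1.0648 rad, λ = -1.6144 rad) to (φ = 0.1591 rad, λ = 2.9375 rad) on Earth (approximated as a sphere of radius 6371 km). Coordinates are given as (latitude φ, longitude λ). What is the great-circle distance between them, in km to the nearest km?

In radians: φ₁ = 1.0648, φ₂ = 0.1591, Δλ = -99.195° = -1.7313 rad.
Haversine: a = sin²(Δφ/2) + cos φ₁ cos φ₂ sin²(Δλ/2) = 0.1914 + (0.4847)(0.9874)(0.5799) = 0.46895.
Central angle c = 2·arcsin(√a) = 1.50865 rad.
Distance = R·c = 6371 × 1.5087 ≈ 9612 km.

9612 km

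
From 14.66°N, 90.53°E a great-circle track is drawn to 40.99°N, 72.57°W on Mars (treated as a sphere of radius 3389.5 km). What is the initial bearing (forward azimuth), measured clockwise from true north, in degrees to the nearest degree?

345°

Δλ = -163.100° = -2.8466 rad.
y = sin Δλ · cos φ₂ = (-0.2907)(0.7548) = -0.2194
x = cos φ₁ sin φ₂ − sin φ₁ cos φ₂ cos Δλ = (0.9674)(0.6559) − (0.2531)(0.7548)(-0.9568) = 0.8174
θ = atan2(y, x) = -15.03°; adding 360° gives 345°.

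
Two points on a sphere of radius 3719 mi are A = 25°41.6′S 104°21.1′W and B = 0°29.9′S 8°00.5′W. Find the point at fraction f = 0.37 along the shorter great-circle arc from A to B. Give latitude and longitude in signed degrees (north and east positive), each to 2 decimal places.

Central angle δ = 1.6667 rad. Interpolating on the sphere with fraction f = 0.37:
P = [sin((1−f)δ)·A + sin(fδ)·B] / sin δ = 0.8715·A + 0.5810·B in Cartesian coordinates,
giving P = (0.3807, -0.8417, -0.3829), i.e. latitude -22.51°, longitude -65.67°.

-22.51°, -65.67°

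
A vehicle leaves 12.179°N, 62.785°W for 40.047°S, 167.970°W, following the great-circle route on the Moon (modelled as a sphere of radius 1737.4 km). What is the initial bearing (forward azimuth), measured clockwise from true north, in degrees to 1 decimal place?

231.5°

With φ₁ = 0.2126, φ₂ = -0.6990, Δλ = -1.8358 rad, the forward-azimuth formula gives
θ = atan2( sin Δλ cos φ₂ , cos φ₁ sin φ₂ − sin φ₁ cos φ₂ cos Δλ ) = atan2(-0.7388, -0.5866) = -128.45°.
Adding 360° brings this into [0°, 360°): 231.5°.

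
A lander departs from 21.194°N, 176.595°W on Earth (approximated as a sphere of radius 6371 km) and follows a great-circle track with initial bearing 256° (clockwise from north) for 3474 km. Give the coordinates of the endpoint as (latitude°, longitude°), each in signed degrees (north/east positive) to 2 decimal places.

Angular distance δ = d/R = 3474/6371 = 0.54528 rad; initial bearing θ = 4.4680 rad.
sin φ₂ = sin φ₁ cos δ + cos φ₁ sin δ cos θ = (0.3615)(0.8550) + (0.9324)(0.5187)(-0.2419) = 0.1921, so φ₂ = 11.08°.
Δλ = atan2(sin θ sin δ cos φ₁, cos δ − sin φ₁ sin φ₂) = atan2(-0.4692, 0.7855) = -30.851°.
λ₂ = -176.595° − 30.851° = -207.45° → 152.55° after wrapping to (−180°, 180°].

11.08°, 152.55°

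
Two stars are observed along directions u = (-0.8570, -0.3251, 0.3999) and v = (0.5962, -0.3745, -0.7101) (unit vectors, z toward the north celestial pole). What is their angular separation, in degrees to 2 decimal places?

132.31°

u·v = -0.6732; |u| = 1.0000, |v| = 1.0000.
cos θ = (u·v)/(|u||v|) = -0.6732, so θ = 132.31°.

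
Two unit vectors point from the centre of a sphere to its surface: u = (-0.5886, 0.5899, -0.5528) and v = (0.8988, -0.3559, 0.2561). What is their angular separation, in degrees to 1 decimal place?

151.7°

u·v = -0.8806; |u| = 1.0000, |v| = 1.0000.
cos θ = (u·v)/(|u||v|) = -0.8805, so θ = 151.7°.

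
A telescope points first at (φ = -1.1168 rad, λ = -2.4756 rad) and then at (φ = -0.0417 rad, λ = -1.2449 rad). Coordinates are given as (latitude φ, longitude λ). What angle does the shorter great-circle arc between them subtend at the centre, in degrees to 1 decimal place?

79.4°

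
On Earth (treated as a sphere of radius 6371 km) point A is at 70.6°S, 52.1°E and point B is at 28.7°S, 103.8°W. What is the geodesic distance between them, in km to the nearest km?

8809 km

With latitudes φ₁ = -70.600°, φ₂ = -28.700° and longitude difference Δλ = -155.900°:
cos c = sin φ₁ sin φ₂ + cos φ₁ cos φ₂ cos Δλ = (-0.9432)(-0.4802) + (0.3322)(0.8771)(-0.9128) = 0.18700,
so c = arccos(0.18700) = 1.38269 rad.
Distance = R·c = 6371 × 1.3827 ≈ 8809 km.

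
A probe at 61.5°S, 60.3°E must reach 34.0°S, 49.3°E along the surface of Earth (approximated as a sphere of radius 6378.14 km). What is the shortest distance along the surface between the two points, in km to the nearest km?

Let φ₁ = -1.0734 rad, φ₂ = -0.5934 rad, and Δλ = -0.1920 rad.
Haversine: a = sin²(Δφ/2) + cos φ₁ cos φ₂ sin²(Δλ/2) = 0.0565 + (0.4772)(0.8290)(0.0092) = 0.06013.
Central angle c = 2·arcsin(√a) = 0.49548 rad.
Distance = R·c = 6378.14 × 0.4955 ≈ 3160 km.

3160 km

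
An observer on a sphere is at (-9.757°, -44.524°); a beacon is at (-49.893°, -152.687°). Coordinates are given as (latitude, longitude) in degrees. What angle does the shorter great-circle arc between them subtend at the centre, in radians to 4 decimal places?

In radians: φ₁ = -0.1703, φ₂ = -0.8708, Δλ = -108.163° = -1.8878 rad.
Haversine: a = sin²(Δφ/2) + cos φ₁ cos φ₂ sin²(Δλ/2) = 0.1177 + (0.9855)(0.6442)(0.6559) = 0.53415.
Central angle c = 2·arcsin(√a) = 1.63914 rad.
So the angular separation is 1.6391 rad.

1.6391 rad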